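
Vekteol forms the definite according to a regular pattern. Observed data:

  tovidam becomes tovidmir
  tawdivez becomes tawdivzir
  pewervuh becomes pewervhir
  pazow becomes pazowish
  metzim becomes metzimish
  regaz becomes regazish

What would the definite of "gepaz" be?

tovidam and metzim both end in -m yet inflect differently (tovidmir, metzimish), so the final letter is not what conditions the rule; the number of vowels is.
"gepaz" has 2 vowels. The stems with 2 vowels (pazow → pazowish, metzim → metzimish, regaz → regazish) add -ish.
The other pattern: stems with 3 vowels delete the last vowel and add -ir.
So gepaz → gepazish.

gepazish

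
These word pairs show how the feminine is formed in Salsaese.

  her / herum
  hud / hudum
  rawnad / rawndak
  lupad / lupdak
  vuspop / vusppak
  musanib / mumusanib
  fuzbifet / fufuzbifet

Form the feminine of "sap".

hud and rawnad both end in -d yet inflect differently (hudum, rawndak), so the final letter is not what conditions the rule; the number of vowels is.
"sap" has 1 vowel. The stems with 1 vowel (her → herum, hud → hudum) add -um.
So sap → sapum.

sapum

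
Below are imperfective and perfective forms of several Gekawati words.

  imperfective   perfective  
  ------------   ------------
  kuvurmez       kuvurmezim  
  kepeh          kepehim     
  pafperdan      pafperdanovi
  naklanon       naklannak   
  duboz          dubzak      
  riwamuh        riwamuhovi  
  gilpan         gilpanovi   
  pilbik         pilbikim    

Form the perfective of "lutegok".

lutegkak

naklanon and pafperdan both end in -n yet inflect differently (naklannak, pafperdanovi), so the final letter is not what conditions the rule; the last vowel is.
"lutegok" has last vowel 'o'. The stems whose last vowel is 'o' (duboz → dubzak, naklanon → naklannak) delete the last vowel and add -ak.
So lutegok → lutegkak.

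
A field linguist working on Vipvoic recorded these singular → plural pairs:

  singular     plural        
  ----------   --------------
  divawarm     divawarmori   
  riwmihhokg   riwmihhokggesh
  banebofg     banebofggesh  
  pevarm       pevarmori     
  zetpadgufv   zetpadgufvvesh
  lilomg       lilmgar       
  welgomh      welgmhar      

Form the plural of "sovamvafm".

"sovamvafm" has second-to-last letter 'f'. The stems whose second-to-last letter is 'f' (zetpadgufv → zetpadgufvvesh, banebofg → banebofggesh) double the final consonant and add -esh.
The other patterns: stems whose second-to-last letter is 'm' delete the last vowel and add -ar; stems whose second-to-last letter is 'r' add -ori.
So sovamvafm → sovamvafmmesh.

sovamvafmmesh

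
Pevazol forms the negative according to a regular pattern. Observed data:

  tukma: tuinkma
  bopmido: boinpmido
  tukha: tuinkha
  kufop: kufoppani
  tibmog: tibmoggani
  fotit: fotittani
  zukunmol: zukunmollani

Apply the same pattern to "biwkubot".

"biwkubot" ends in a consonant. The stems ending in a consonant (kufop → kufoppani, tibmog → tibmoggani, fotit → fotittani) double the final consonant and add -ani.
The other pattern: stems ending in a vowel insert -in- after the first vowel.
So biwkubot → biwkubottani.

biwkubottani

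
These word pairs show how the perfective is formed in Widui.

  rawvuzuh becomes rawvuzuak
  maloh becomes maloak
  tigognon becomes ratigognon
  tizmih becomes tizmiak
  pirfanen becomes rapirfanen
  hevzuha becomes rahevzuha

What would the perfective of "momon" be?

ramomon

"momon" ends in -n. The stems ending in -n (tigognon → ratigognon, pirfanen → rapirfanen) add the prefix ra-.
The other pattern: stems ending in -h drop the final letter and add -ak.
So momon → ramomon.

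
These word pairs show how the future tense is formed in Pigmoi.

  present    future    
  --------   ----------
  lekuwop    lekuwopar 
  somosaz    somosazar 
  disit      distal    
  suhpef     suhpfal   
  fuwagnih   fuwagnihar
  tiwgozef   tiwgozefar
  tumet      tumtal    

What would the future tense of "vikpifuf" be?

tiwgozef and suhpef both end in -f yet inflect differently (tiwgozefar, suhpfal), so the final letter is not what conditions the rule; the number of vowels is.
"vikpifuf" has 3 vowels. The stems with 3 vowels (fuwagnih → fuwagnihar, lekuwop → lekuwopar, tiwgozef → tiwgozefar) add -ar.
The other pattern: stems with 2 vowels delete the last vowel and add -al.
So vikpifuf → vikpifufar.

vikpifufar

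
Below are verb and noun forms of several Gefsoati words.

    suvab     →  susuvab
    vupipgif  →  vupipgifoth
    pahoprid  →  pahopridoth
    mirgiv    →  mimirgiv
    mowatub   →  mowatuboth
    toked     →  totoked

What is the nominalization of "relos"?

suvab and mowatub both end in -b yet inflect differently (susuvab, mowatuboth), so the final letter is not what conditions the rule; the number of vowels is.
"relos" has 2 vowels. The stems with 2 vowels (toked → totoked, suvab → susuvab, mirgiv → mimirgiv) repeat the first consonant+vowel as a prefix.
So relos → rerelos.

rerelos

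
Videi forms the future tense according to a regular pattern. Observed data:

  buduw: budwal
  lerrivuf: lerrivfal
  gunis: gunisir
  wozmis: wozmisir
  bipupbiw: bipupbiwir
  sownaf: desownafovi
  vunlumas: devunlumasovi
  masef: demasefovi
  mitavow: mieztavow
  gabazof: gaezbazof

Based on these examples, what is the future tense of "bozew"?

debozewovi

buduw and bipupbiw both end in -w yet inflect differently (budwal, bipupbiwir), so the final letter is not what conditions the rule; the last vowel is.
"bozew" has last vowel 'e'. The one such stem in the data (masef → demasefovi) adds de- … -ovi around the stem, so the same rule applies.
The other patterns: stems whose last vowel is 'u' delete the last vowel and add -al; stems whose last vowel is 'i' add -ir; stems whose last vowel is 'o' insert -ez- after the first vowel.
So bozew → debozewovi.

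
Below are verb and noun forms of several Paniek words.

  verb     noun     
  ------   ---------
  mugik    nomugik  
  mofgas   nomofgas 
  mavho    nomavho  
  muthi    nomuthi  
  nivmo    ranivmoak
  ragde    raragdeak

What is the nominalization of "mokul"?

nomokul

"mokul" begins with m-. The stems beginning with m- (mugik → nomugik, mofgas → nomofgas, mavho → nomavho) add the prefix no-.
So mokul → nomokul.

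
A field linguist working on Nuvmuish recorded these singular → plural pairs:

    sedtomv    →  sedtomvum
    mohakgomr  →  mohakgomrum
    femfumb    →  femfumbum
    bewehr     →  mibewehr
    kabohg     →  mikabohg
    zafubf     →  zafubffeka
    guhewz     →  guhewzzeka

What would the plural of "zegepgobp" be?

"zegepgobp" has second-to-last letter 'b'. The one such stem in the data (zafubf → zafubffeka) doubles the final consonant and adds -eka (as does guhewz), so the same rule applies.
The other patterns: stems whose second-to-last letter is 'm' add -um; stems whose second-to-last letter is 'h' add the prefix mi-.
So zegepgobp → zegepgobppeka.

zegepgobppeka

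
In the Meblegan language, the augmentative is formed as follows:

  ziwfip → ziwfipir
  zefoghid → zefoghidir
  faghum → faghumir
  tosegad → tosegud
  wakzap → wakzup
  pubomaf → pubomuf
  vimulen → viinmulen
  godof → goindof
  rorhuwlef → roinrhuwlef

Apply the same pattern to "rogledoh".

zefoghid and tosegad both end in -d yet inflect differently (zefoghidir, tosegud), so the final letter is not what conditions the rule; the last vowel is.
"rogledoh" has last vowel 'o'. The one such stem in the data (godof → goindof) inserts -in- after the first vowel (as do vimulen, rorhuwlef), so the same rule applies.
The other patterns: stems whose last vowel is 'i' or 'u' add -ir; stems whose last vowel is 'a' change the last vowel to 'u'.
So rogledoh → roingledoh.

roingledoh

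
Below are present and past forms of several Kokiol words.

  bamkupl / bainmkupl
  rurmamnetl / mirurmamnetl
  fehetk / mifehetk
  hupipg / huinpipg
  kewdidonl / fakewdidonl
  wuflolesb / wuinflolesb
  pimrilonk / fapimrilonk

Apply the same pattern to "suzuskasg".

"suzuskasg" has second-to-last letter 's'. The one such stem in the data (wuflolesb → wuinflolesb) inserts -in- after the first vowel (as do bamkupl, hupipg), so the same rule applies.
So suzuskasg → suinzuskasg.

suinzuskasg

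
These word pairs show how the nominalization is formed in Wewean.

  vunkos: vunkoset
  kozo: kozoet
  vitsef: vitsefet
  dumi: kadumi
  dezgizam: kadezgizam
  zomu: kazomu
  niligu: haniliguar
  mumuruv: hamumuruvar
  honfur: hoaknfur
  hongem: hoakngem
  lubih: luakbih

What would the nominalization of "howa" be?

hoakwa

"howa" begins with h-. The stems beginning with h- (honfur → hoaknfur, hongem → hoakngem) insert -ak- after the first vowel.
The other patterns: stems beginning with k- or v- add -et; stems beginning with d- or z- add the prefix ka-; stems beginning with m- or n- add ha- … -ar around the stem.
So howa → hoakwa.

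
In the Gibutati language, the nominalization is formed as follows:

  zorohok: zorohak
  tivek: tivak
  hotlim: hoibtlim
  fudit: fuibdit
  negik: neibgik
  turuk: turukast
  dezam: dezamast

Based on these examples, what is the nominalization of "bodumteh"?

zorohok and negik both end in -k yet inflect differently (zorohak, neibgik), so the final letter is not what conditions the rule; the last vowel is.
"bodumteh" has last vowel 'e'. The one such stem in the data (tivek → tivak) changes the last vowel to 'a' (as does zorohok), so the same rule applies.
So bodumteh → bodumtah.

bodumtah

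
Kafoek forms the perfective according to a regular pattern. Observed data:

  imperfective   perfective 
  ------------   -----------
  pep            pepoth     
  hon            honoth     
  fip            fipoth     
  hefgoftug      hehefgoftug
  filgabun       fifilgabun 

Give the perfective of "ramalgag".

hon and filgabun both end in -n yet inflect differently (honoth, fifilgabun), so the final letter is not what conditions the rule; the number of vowels is.
"ramalgag" has 3 vowels. The stems with 3 vowels (hefgoftug → hehefgoftug, filgabun → fifilgabun) repeat the first consonant+vowel as a prefix.
So ramalgag → raramalgag.

raramalgag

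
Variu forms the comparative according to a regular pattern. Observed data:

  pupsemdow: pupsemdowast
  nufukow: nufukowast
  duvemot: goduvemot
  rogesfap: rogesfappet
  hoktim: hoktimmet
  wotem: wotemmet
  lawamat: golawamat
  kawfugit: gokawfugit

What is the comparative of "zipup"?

duvemot and nufukow both have last vowel 'o' yet inflect differently (goduvemot, nufukowast), so the last vowel is not what conditions the rule; the final letter is.
"zipup" ends in -p. The one such stem in the data (rogesfap → rogesfappet) doubles the final consonant and adds -et (as do wotem, hoktim), so the same rule applies.
The other patterns: stems ending in -t add the prefix go-; stems ending in -w add -ast.
So zipup → zipuppet.

zipuppet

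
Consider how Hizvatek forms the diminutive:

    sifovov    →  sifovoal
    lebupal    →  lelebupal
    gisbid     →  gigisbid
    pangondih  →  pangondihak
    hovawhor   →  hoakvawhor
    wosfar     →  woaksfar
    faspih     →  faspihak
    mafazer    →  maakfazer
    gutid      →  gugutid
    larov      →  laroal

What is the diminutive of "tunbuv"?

tunbual

sifovov and hovawhor both have last vowel 'o' yet inflect differently (sifovoal, hoakvawhor), so the last vowel is not what conditions the rule; the final letter is.
"tunbuv" ends in -v. The stems ending in -v (sifovov → sifovoal, larov → laroal) drop the final letter and add -al.
The other patterns: stems ending in -h add -ak; stems ending in -r insert -ak- after the first vowel; stems ending in -d or -l repeat the first consonant+vowel as a prefix.
So tunbuv → tunbual.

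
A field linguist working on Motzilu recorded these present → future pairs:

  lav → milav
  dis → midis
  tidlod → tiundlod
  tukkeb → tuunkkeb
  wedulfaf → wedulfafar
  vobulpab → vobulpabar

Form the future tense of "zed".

tukkeb and vobulpab both end in -b yet inflect differently (tuunkkeb, vobulpabar), so the final letter is not what conditions the rule; the number of vowels is.
"zed" has 1 vowel. The stems with 1 vowel (lav → milav, dis → midis) add the prefix mi-.
The other patterns: stems with 2 vowels insert -un- after the first vowel; stems with 3 vowels add -ar.
So zed → mized.

mized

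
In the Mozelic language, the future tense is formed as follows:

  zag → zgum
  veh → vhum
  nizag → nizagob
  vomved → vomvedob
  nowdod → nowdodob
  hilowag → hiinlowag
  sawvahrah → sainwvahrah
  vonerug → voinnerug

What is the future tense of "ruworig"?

zag and nizag both end in -g yet inflect differently (zgum, nizagob), so the final letter is not what conditions the rule; the number of vowels is.
"ruworig" has 3 vowels. The stems with 3 vowels (hilowag → hiinlowag, sawvahrah → sainwvahrah, vonerug → voinnerug) insert -in- after the first vowel.
So ruworig → ruinworig.

ruinworig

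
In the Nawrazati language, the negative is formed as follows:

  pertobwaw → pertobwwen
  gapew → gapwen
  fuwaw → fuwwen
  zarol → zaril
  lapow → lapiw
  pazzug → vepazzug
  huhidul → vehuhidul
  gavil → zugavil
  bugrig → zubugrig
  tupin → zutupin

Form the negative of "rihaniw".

pertobwaw and lapow both end in -w yet inflect differently (pertobwwen, lapiw), so the final letter is not what conditions the rule; the last vowel is.
"rihaniw" has last vowel 'i'. The stems whose last vowel is 'i' (gavil → zugavil, bugrig → zubugrig, tupin → zutupin) add the prefix zu-.
So rihaniw → zurihaniw.

zurihaniw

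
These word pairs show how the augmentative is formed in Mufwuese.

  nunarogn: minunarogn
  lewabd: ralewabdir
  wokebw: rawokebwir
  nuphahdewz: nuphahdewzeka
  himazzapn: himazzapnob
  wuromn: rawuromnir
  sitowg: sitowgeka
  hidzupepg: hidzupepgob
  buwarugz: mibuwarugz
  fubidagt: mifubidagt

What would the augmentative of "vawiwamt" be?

sitowg and hidzupepg both end in -g yet inflect differently (sitowgeka, hidzupepgob), so the final letter is not what conditions the rule; the second-to-last letter is.
"vawiwamt" has second-to-last letter 'm'. The one such stem in the data (wuromn → rawuromnir) adds ra- … -ir around the stem, so the same rule applies.
So vawiwamt → ravawiwamtir.

ravawiwamtir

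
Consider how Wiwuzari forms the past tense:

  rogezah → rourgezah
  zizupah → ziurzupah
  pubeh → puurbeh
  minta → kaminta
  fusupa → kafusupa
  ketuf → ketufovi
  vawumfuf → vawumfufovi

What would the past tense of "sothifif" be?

sothififovi

rogezah and minta both have last vowel 'a' yet inflect differently (rourgezah, kaminta), so the last vowel is not what conditions the rule; the final letter is.
"sothifif" ends in -f. The stems ending in -f (ketuf → ketufovi, vawumfuf → vawumfufovi) add -ovi.
The other patterns: stems ending in -h insert -ur- after the first vowel; stems ending in -a add the prefix ka-.
So sothifif → sothififovi.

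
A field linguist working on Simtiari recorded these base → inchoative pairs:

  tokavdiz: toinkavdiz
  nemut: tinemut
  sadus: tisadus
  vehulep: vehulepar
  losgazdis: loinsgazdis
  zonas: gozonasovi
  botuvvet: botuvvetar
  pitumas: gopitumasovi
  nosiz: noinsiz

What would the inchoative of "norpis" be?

noinrpis

losgazdis and zonas both end in -s yet inflect differently (loinsgazdis, gozonasovi), so the final letter is not what conditions the rule; the last vowel is.
"norpis" has last vowel 'i'. The stems whose last vowel is 'i' (nosiz → noinsiz, losgazdis → loinsgazdis, tokavdiz → toinkavdiz) insert -in- after the first vowel.
The other patterns: stems whose last vowel is 'a' add go- … -ovi around the stem; stems whose last vowel is 'e' add -ar; stems whose last vowel is 'u' add the prefix ti-.
So norpis → noinrpis.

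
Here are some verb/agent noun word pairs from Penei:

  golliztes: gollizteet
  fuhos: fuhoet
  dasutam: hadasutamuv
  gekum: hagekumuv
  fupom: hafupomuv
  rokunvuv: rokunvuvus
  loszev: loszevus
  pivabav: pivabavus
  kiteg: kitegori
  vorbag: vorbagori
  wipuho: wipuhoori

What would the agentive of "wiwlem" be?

fuhos and fupom both have last vowel 'o' yet inflect differently (fuhoet, hafupomuv), so the last vowel is not what conditions the rule; the final letter is.
"wiwlem" ends in -m. The stems ending in -m (dasutam → hadasutamuv, gekum → hagekumuv, fupom → hafupomuv) add ha- … -uv around the stem.
So wiwlem → hawiwlemuv.

hawiwlemuv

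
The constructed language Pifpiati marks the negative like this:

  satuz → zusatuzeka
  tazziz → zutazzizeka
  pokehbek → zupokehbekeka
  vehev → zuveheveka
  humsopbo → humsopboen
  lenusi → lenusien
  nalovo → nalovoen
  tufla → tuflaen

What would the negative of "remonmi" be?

tazziz and lenusi both have last vowel 'i' yet inflect differently (zutazzizeka, lenusien), so the last vowel is not what conditions the rule; whether the stem ends in a vowel or a consonant is.
"remonmi" ends in a vowel. The stems ending in a vowel (humsopbo → humsopboen, lenusi → lenusien, nalovo → nalovoen) add -en.
The other pattern: stems ending in a consonant add zu- … -eka around the stem.
So remonmi → remonmien.

remonmien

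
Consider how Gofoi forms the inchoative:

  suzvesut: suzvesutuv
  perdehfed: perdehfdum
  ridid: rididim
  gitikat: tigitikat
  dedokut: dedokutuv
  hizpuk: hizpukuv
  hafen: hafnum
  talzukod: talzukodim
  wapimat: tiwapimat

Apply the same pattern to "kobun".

kobunuv

perdehfed and talzukod both end in -d yet inflect differently (perdehfdum, talzukodim), so the final letter is not what conditions the rule; the last vowel is.
"kobun" has last vowel 'u'. The stems whose last vowel is 'u' (suzvesut → suzvesutuv, dedokut → dedokutuv, hizpuk → hizpukuv) add -uv.
So kobun → kobunuv.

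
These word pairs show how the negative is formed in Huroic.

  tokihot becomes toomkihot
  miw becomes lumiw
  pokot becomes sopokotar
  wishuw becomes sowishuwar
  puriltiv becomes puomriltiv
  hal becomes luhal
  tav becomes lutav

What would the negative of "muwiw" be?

miw and wishuw both end in -w yet inflect differently (lumiw, sowishuwar), so the final letter is not what conditions the rule; the number of vowels is.
"muwiw" has 2 vowels. The stems with 2 vowels (wishuw → sowishuwar, pokot → sopokotar) add so- … -ar around the stem.
So muwiw → somuwiwar.

somuwiwar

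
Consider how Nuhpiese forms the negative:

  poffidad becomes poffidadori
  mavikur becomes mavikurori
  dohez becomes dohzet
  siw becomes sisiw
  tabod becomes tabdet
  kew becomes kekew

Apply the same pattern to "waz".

tabod and poffidad both end in -d yet inflect differently (tabdet, poffidadori), so the final letter is not what conditions the rule; the number of vowels is.
"waz" has 1 vowel. The stems with 1 vowel (siw → sisiw, kew → kekew) repeat the first consonant+vowel as a prefix.
The other patterns: stems with 2 vowels delete the last vowel and add -et; stems with 3 vowels add -ori.
So waz → wawaz.

wawaz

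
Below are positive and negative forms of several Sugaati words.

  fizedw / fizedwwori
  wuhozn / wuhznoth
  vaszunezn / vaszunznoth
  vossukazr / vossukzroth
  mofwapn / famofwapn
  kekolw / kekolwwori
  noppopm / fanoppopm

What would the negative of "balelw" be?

balelwwori

vaszunezn and mofwapn both end in -n yet inflect differently (vaszunznoth, famofwapn), so the final letter is not what conditions the rule; the second-to-last letter is.
"balelw" has second-to-last letter 'l'. The one such stem in the data (kekolw → kekolwwori) doubles the final consonant and adds -ori (as does fizedw), so the same rule applies.
So balelw → balelwwori.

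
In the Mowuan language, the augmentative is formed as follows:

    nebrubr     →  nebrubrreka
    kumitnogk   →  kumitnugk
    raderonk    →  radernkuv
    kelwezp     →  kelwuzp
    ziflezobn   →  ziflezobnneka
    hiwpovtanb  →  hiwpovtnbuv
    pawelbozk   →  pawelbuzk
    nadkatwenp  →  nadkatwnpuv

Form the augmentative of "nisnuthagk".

nisnuthugk

raderonk and kumitnogk both end in -k yet inflect differently (radernkuv, kumitnugk), so the final letter is not what conditions the rule; the second-to-last letter is.
"nisnuthagk" has second-to-last letter 'g'. The one such stem in the data (kumitnogk → kumitnugk) changes the last vowel to 'u' (as do kelwezp, pawelbozk), so the same rule applies.
The other patterns: stems whose second-to-last letter is 'n' delete the last vowel and add -uv; stems whose second-to-last letter is 'b' double the final consonant and add -eka.
So nisnuthagk → nisnuthugk.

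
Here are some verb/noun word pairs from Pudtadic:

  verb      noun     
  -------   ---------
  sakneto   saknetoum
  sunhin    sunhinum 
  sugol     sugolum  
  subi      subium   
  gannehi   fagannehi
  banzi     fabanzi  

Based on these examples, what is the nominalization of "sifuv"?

subi and gannehi both end in -i yet inflect differently (subium, fagannehi), so the final letter is not what conditions the rule; the first letter is.
"sifuv" begins with s-. The stems beginning with s- (sakneto → saknetoum, sunhin → sunhinum, sugol → sugolum) add -um.
So sifuv → sifuvum.

sifuvum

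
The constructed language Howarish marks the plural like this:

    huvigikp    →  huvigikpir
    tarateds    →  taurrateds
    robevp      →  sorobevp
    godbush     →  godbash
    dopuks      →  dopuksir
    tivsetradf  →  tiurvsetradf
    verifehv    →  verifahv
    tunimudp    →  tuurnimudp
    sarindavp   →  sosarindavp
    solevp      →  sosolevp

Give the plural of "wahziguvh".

huvigikp and sarindavp both end in -p yet inflect differently (huvigikpir, sosarindavp), so the final letter is not what conditions the rule; the second-to-last letter is.
"wahziguvh" has second-to-last letter 'v'. The stems whose second-to-last letter is 'v' (sarindavp → sosarindavp, robevp → sorobevp, solevp → sosolevp) add the prefix so-.
So wahziguvh → sowahziguvh.

sowahziguvh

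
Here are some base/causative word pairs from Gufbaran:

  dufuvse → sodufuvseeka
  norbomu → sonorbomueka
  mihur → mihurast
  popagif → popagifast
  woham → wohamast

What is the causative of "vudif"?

mihur and norbomu both have last vowel 'u' yet inflect differently (mihurast, sonorbomueka), so the last vowel is not what conditions the rule; whether the stem ends in a vowel or a consonant is.
"vudif" ends in a consonant. The stems ending in a consonant (mihur → mihurast, woham → wohamast, popagif → popagifast) add -ast.
So vudif → vudifast.

vudifast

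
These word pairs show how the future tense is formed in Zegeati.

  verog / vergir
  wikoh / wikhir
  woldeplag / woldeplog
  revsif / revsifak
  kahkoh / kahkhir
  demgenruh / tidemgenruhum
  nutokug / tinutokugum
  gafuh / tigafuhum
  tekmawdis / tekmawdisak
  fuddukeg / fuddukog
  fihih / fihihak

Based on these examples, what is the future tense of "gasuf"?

kahkoh and fihih both end in -h yet inflect differently (kahkhir, fihihak), so the final letter is not what conditions the rule; the last vowel is.
"gasuf" has last vowel 'u'. The stems whose last vowel is 'u' (demgenruh → tidemgenruhum, nutokug → tinutokugum, gafuh → tigafuhum) add ti- … -um around the stem.
So gasuf → tigasufum.

tigasufum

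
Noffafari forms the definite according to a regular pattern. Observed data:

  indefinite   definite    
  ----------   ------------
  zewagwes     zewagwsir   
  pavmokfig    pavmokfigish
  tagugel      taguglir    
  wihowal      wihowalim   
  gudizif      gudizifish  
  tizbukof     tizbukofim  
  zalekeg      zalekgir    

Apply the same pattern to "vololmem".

"vololmem" has last vowel 'e'. The stems whose last vowel is 'e' (tagugel → taguglir, zewagwes → zewagwsir, zalekeg → zalekgir) delete the last vowel and add -ir.
So vololmem → vololmmir.

vololmmir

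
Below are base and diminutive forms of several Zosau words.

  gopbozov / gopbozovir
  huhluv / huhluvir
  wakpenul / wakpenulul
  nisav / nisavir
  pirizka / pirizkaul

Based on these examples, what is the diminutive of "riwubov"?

nisav and pirizka both have last vowel 'a' yet inflect differently (nisavir, pirizkaul), so the last vowel is not what conditions the rule; the final letter is.
"riwubov" ends in -v. The stems ending in -v (huhluv → huhluvir, nisav → nisavir, gopbozov → gopbozovir) add -ir.
So riwubov → riwubovir.

riwubovir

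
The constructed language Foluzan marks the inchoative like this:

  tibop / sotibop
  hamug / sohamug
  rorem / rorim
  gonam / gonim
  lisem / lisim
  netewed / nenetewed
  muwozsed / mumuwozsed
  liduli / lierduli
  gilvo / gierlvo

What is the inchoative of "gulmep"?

rorem and netewed both have last vowel 'e' yet inflect differently (rorim, nenetewed), so the last vowel is not what conditions the rule; the final letter is.
"gulmep" ends in -p. The one such stem in the data (tibop → sotibop) adds the prefix so-, so the same rule applies.
So gulmep → sogulmep.

sogulmep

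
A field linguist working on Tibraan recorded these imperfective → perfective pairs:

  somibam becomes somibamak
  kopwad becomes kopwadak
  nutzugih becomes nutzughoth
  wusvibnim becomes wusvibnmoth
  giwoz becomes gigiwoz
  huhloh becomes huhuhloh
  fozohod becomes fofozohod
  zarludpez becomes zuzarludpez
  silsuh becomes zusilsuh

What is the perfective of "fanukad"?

fanukadak

"fanukad" has last vowel 'a'. The stems whose last vowel is 'a' (somibam → somibamak, kopwad → kopwadak) add -ak.
The other patterns: stems whose last vowel is 'i' delete the last vowel and add -oth; stems whose last vowel is 'o' repeat the first consonant+vowel as a prefix; stems whose last vowel is 'e' or 'u' add the prefix zu-.
So fanukad → fanukadak.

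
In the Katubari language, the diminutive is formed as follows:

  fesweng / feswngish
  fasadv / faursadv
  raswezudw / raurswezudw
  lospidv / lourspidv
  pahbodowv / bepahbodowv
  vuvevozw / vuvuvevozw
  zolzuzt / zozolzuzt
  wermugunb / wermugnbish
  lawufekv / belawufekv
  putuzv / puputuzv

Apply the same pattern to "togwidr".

"togwidr" has second-to-last letter 'd'. The stems whose second-to-last letter is 'd' (fasadv → faursadv, lospidv → lourspidv, raswezudw → raurswezudw) insert -ur- after the first vowel.
The other patterns: stems whose second-to-last letter is 'z' repeat the first consonant+vowel as a prefix; stems whose second-to-last letter is 'n' delete the last vowel and add -ish; stems whose second-to-last letter is 'k' or 'w' add the prefix be-.
So togwidr → tourgwidr.

tourgwidr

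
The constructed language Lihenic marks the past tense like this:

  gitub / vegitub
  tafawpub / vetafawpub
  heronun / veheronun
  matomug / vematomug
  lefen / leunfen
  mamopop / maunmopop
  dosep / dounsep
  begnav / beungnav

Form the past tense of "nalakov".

naunlakov

"nalakov" has last vowel 'o'. The one such stem in the data (mamopop → maunmopop) inserts -un- after the first vowel (as do lefen, dosep), so the same rule applies.
So nalakov → naunlakov.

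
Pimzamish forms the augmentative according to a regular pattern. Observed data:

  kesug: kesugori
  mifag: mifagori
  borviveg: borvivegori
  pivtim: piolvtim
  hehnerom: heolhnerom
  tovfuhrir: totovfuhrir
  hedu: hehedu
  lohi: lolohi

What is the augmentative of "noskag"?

noskagori

pivtim and tovfuhrir both have last vowel 'i' yet inflect differently (piolvtim, totovfuhrir), so the last vowel is not what conditions the rule; the final letter is.
"noskag" ends in -g. The stems ending in -g (kesug → kesugori, mifag → mifagori, borviveg → borvivegori) add -ori.
The other patterns: stems ending in -m insert -ol- after the first vowel; stems ending in -i, -r or -u repeat the first consonant+vowel as a prefix.
So noskag → noskagori.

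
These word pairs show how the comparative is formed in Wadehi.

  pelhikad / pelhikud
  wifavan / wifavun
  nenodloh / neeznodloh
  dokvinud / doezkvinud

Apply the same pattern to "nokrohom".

noezkrohom

pelhikad and dokvinud both end in -d yet inflect differently (pelhikud, doezkvinud), so the final letter is not what conditions the rule; the last vowel is.
"nokrohom" has last vowel 'o'. The one such stem in the data (nenodloh → neeznodloh) inserts -ez- after the first vowel (as does dokvinud), so the same rule applies.
So nokrohom → noezkrohom.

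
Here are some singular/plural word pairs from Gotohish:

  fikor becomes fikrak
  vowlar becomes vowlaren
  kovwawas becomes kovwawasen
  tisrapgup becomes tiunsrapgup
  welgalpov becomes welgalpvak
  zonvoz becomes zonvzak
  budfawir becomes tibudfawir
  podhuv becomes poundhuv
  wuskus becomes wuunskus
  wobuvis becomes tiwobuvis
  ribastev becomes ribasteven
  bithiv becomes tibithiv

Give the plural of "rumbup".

ruunmbup

welgalpov and podhuv both end in -v yet inflect differently (welgalpvak, poundhuv), so the final letter is not what conditions the rule; the last vowel is.
"rumbup" has last vowel 'u'. The stems whose last vowel is 'u' (tisrapgup → tiunsrapgup, wuskus → wuunskus, podhuv → poundhuv) insert -un- after the first vowel.
The other patterns: stems whose last vowel is 'o' delete the last vowel and add -ak; stems whose last vowel is 'i' add the prefix ti-; stems whose last vowel is 'a' or 'e' add -en.
So rumbup → ruunmbup.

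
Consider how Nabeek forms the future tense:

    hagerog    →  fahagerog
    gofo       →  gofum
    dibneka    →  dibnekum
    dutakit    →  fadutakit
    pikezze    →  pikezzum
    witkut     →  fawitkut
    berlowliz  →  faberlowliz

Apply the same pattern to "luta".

lutum

hagerog and gofo both have last vowel 'o' yet inflect differently (fahagerog, gofum), so the last vowel is not what conditions the rule; whether the stem ends in a vowel or a consonant is.
"luta" ends in a vowel. The stems ending in a vowel (dibneka → dibnekum, gofo → gofum, pikezze → pikezzum) drop the final letter and add -um.
So luta → lutum.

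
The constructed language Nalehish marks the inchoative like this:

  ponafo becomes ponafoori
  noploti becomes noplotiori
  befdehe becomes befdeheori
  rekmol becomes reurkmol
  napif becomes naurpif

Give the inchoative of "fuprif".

napif and noploti both have last vowel 'i' yet inflect differently (naurpif, noplotiori), so the last vowel is not what conditions the rule; whether the stem ends in a vowel or a consonant is.
"fuprif" ends in a consonant. The stems ending in a consonant (napif → naurpif, rekmol → reurkmol) insert -ur- after the first vowel.
So fuprif → fuurprif.

fuurprif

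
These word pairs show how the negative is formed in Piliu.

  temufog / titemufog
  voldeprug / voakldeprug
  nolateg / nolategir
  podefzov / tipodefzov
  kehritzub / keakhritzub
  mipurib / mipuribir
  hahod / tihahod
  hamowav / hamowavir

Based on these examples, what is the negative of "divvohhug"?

diakvvohhug

voldeprug and temufog both end in -g yet inflect differently (voakldeprug, titemufog), so the final letter is not what conditions the rule; the last vowel is.
"divvohhug" has last vowel 'u'. The stems whose last vowel is 'u' (kehritzub → keakhritzub, voldeprug → voakldeprug) insert -ak- after the first vowel.
The other patterns: stems whose last vowel is 'o' add the prefix ti-; stems whose last vowel is 'a', 'e' or 'i' add -ir.
So divvohhug → diakvvohhug.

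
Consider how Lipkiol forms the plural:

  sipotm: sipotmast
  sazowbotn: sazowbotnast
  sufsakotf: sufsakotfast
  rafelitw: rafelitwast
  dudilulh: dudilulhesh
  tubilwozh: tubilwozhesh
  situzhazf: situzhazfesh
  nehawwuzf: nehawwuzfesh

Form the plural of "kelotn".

sufsakotf and situzhazf both end in -f yet inflect differently (sufsakotfast, situzhazfesh), so the final letter is not what conditions the rule; the second-to-last letter is.
"kelotn" has second-to-last letter 't'. The stems whose second-to-last letter is 't' (sipotm → sipotmast, sazowbotn → sazowbotnast, sufsakotf → sufsakotfast) add -ast.
The other pattern: stems whose second-to-last letter is 'l' or 'z' add -esh.
So kelotn → kelotnast.

kelotnast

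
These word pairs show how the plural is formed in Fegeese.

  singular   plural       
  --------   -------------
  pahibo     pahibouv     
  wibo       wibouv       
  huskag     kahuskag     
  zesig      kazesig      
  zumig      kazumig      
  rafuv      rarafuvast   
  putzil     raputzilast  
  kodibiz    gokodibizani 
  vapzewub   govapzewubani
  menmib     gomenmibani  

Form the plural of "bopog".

zesig and putzil both have last vowel 'i' yet inflect differently (kazesig, raputzilast), so the last vowel is not what conditions the rule; the final letter is.
"bopog" ends in -g. The stems ending in -g (huskag → kahuskag, zesig → kazesig, zumig → kazumig) add the prefix ka-.
The other patterns: stems ending in -o add -uv; stems ending in -l or -v add ra- … -ast around the stem; stems ending in -b or -z add go- … -ani around the stem.
So bopog → kabopog.

kabopog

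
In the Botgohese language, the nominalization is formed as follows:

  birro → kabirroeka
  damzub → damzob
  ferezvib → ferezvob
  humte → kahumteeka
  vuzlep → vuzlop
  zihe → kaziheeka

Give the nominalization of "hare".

kahareeka

"hare" ends in a vowel. The stems ending in a vowel (birro → kabirroeka, humte → kahumteeka, zihe → kaziheeka) add ka- … -eka around the stem.
The other pattern: stems ending in a consonant change the last vowel to 'o'.
So hare → kahareeka.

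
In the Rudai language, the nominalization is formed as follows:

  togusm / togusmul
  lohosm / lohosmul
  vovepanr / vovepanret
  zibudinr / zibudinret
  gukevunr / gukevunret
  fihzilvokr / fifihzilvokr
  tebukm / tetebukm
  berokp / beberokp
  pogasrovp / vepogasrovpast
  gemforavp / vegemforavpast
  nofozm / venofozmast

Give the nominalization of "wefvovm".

vewefvovmast

vovepanr and fihzilvokr both end in -r yet inflect differently (vovepanret, fifihzilvokr), so the final letter is not what conditions the rule; the second-to-last letter is.
"wefvovm" has second-to-last letter 'v'. The stems whose second-to-last letter is 'v' (pogasrovp → vepogasrovpast, gemforavp → vegemforavpast) add ve- … -ast around the stem.
So wefvovm → vewefvovmast.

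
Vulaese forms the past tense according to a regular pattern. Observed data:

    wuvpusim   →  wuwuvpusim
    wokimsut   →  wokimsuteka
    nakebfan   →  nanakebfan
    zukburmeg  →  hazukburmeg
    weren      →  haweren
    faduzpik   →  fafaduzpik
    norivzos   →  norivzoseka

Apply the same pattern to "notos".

notoseka

"notos" has last vowel 'o'. The one such stem in the data (norivzos → norivzoseka) adds -eka, so the same rule applies.
The other patterns: stems whose last vowel is 'a' or 'i' repeat the first consonant+vowel as a prefix; stems whose last vowel is 'e' add the prefix ha-.
So notos → notoseka.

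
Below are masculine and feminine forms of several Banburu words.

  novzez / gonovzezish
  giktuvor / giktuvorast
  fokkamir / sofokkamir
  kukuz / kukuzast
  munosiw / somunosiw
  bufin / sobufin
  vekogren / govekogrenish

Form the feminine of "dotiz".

sodotiz

vekogren and bufin both end in -n yet inflect differently (govekogrenish, sobufin), so the final letter is not what conditions the rule; the last vowel is.
"dotiz" has last vowel 'i'. The stems whose last vowel is 'i' (fokkamir → sofokkamir, bufin → sobufin, munosiw → somunosiw) add the prefix so-.
The other patterns: stems whose last vowel is 'e' add go- … -ish around the stem; stems whose last vowel is 'o' or 'u' add -ast.
So dotiz → sodotiz.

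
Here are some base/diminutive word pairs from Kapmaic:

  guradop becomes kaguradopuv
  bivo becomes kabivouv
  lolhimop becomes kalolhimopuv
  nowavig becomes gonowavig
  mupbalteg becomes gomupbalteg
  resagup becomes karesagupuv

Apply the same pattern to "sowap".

kasowapuv

mupbalteg and guradop both have 3 vowels yet inflect differently (gomupbalteg, kaguradopuv), so the number of vowels is not what conditions the rule; the final letter is.
"sowap" ends in -p. The stems ending in -p (guradop → kaguradopuv, lolhimop → kalolhimopuv, resagup → karesagupuv) add ka- … -uv around the stem.
So sowap → kasowapuv.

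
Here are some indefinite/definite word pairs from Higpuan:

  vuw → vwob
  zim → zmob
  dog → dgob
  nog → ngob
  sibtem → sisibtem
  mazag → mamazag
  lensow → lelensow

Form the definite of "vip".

zim and sibtem both end in -m yet inflect differently (zmob, sisibtem), so the final letter is not what conditions the rule; the number of vowels is.
"vip" has 1 vowel. The stems with 1 vowel (vuw → vwob, zim → zmob, dog → dgob) delete the last vowel and add -ob.
The other pattern: stems with 2 vowels repeat the first consonant+vowel as a prefix.
So vip → vpob.

vpob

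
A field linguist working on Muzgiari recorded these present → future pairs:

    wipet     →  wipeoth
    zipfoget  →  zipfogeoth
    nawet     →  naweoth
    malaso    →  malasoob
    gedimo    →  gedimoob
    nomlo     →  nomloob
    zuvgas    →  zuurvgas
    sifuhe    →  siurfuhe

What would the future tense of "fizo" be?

fizoob

"fizo" ends in -o. The stems ending in -o (malaso → malasoob, gedimo → gedimoob, nomlo → nomloob) add -ob.
So fizo → fizoob.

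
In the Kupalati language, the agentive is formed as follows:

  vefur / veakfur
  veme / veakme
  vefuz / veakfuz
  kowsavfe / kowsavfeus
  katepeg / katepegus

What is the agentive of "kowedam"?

"kowedam" begins with k-. The stems beginning with k- (katepeg → katepegus, kowsavfe → kowsavfeus) add -us.
So kowedam → kowedamus.

kowedamus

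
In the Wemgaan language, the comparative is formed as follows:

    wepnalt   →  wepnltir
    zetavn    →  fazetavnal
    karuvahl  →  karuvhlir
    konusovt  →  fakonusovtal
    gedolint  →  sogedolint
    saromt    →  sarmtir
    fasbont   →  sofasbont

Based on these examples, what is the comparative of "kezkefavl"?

fakezkefavlal

konusovt and fasbont both end in -t yet inflect differently (fakonusovtal, sofasbont), so the final letter is not what conditions the rule; the second-to-last letter is.
"kezkefavl" has second-to-last letter 'v'. The stems whose second-to-last letter is 'v' (konusovt → fakonusovtal, zetavn → fazetavnal) add fa- … -al around the stem.
So kezkefavl → fakezkefavlal.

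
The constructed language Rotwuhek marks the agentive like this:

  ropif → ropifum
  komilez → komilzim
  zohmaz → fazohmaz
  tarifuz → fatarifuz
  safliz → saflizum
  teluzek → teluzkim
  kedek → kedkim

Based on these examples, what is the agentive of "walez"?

walzim

safliz and komilez both end in -z yet inflect differently (saflizum, komilzim), so the final letter is not what conditions the rule; the last vowel is.
"walez" has last vowel 'e'. The stems whose last vowel is 'e' (teluzek → teluzkim, kedek → kedkim, komilez → komilzim) delete the last vowel and add -im.
So walez → walzim.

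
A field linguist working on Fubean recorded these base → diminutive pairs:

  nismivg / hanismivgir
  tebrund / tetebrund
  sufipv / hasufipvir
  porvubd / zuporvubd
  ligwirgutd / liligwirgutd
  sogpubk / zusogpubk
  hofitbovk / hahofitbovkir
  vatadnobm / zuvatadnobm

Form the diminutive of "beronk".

beberonk

hofitbovk and sogpubk both end in -k yet inflect differently (hahofitbovkir, zusogpubk), so the final letter is not what conditions the rule; the second-to-last letter is.
"beronk" has second-to-last letter 'n'. The one such stem in the data (tebrund → tetebrund) repeats the first consonant+vowel as a prefix (as does ligwirgutd), so the same rule applies.
The other patterns: stems whose second-to-last letter is 'p' or 'v' add ha- … -ir around the stem; stems whose second-to-last letter is 'b' add the prefix zu-.
So beronk → beberonk.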